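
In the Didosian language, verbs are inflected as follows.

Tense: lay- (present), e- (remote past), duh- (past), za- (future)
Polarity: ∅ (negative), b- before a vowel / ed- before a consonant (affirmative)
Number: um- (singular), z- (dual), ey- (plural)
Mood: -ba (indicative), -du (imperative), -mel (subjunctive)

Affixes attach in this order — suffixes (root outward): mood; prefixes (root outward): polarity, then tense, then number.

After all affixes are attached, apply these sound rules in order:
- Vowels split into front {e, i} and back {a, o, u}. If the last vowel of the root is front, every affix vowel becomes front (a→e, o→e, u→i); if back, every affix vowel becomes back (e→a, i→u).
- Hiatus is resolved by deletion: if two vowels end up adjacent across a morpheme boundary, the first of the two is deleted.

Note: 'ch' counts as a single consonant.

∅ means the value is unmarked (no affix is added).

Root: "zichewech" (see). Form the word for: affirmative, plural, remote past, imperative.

Attach mood imperative -du → zichewechdu.
Attach polarity affirmative ed- (before consonant 'z') → edzichewechdu.
Attach tense remote past e- → eedzichewechdu.
Attach number plural ey- → eyeedzichewechdu.
Apply vowel harmony: eyeedzichewechdu → eyeedzichewechdi.
Apply vowel deletion: eyeedzichewechdi → eyedzichewechdi.

eyedzichewechdi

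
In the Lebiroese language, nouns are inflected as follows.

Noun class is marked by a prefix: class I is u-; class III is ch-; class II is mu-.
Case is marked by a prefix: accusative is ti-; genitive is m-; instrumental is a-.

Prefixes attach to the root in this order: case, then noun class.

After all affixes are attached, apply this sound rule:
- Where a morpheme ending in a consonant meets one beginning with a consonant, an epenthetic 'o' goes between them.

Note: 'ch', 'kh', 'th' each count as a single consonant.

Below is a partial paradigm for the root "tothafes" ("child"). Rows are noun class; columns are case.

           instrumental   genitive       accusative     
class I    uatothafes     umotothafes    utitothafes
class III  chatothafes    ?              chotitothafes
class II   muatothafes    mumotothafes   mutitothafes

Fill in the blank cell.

Attach case genitive m- → mtothafes.
Attach noun class class III ch- → chmtothafes.
Apply epenthesis: chmtothafes → chomotothafes.

chomotothafes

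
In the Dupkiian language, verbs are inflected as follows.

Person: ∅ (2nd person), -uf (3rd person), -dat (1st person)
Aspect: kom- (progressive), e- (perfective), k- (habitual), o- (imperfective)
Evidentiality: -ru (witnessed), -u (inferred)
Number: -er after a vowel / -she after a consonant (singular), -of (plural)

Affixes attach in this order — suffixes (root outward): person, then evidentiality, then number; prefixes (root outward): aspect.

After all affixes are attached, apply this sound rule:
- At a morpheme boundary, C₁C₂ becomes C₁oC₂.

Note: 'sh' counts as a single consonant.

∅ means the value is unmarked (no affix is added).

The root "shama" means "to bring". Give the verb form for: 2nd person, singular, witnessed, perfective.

eshamaruer

person = 2nd person: zero marking, form stays shama.
Attach aspect perfective e- → eshama.
Attach evidentiality witnessed -ru → eshamaru.
Attach number singular -er (after vowel 'u') → eshamaruer.
Epenthesis: no change.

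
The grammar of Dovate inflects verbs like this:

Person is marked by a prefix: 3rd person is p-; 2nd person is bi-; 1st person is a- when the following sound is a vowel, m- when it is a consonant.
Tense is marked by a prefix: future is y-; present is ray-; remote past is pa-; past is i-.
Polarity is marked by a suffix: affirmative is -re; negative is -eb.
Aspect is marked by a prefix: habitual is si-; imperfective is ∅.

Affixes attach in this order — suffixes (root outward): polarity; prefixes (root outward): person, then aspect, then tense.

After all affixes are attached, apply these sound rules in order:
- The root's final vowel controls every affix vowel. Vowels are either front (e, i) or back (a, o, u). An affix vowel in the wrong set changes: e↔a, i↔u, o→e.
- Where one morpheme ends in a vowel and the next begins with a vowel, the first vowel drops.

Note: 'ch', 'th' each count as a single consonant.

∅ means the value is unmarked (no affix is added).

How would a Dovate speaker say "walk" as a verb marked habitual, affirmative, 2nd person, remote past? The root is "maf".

Attach person 2nd person bi- → bimaf.
Attach aspect habitual si- → sibimaf.
Attach polarity affirmative -re → sibimafre.
Attach tense remote past pa- → pasibimafre.
Apply vowel harmony: pasibimafre → pasubumafra.
Vowel deletion: no change.

pasubumafra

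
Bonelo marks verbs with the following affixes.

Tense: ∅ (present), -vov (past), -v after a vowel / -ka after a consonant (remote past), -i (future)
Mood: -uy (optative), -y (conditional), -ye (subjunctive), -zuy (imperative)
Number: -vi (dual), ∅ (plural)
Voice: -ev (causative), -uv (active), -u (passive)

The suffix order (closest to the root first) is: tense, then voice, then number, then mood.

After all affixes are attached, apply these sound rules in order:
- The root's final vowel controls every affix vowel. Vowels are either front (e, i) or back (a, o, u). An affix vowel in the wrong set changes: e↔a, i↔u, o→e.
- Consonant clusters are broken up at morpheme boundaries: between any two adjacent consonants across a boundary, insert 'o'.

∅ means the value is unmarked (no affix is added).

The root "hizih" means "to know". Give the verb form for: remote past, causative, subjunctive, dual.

hizihokeevoviye

Attach tense remote past -ka (after consonant 'h') → hizihka.
Attach voice causative -ev → hizihkaev.
Attach number dual -vi → hizihkaevvi.
Attach mood subjunctive -ye → hizihkaevviye.
Apply vowel harmony: hizihkaevviye → hizihkeevviye.
Apply epenthesis: hizihkeevviye → hizihokeevoviye.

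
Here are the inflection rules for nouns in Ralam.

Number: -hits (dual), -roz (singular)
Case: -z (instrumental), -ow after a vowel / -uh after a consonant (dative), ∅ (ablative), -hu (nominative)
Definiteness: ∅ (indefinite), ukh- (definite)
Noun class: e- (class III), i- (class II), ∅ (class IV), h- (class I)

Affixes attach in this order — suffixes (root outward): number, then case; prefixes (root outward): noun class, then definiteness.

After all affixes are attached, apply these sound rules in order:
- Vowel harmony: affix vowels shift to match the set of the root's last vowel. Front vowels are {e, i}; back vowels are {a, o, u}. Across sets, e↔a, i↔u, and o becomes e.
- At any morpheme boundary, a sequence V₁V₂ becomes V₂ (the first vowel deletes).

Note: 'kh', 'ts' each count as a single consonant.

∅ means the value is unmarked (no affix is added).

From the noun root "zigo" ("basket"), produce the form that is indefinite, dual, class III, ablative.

Attach noun class class III e- → ezigo.
definiteness = indefinite: zero marking, form stays ezigo.
Attach number dual -hits → ezigohits.
case = ablative: zero marking, form stays ezigohits.
Apply vowel harmony: ezigohits → azigohuts.
Vowel deletion: no change.

azigohuts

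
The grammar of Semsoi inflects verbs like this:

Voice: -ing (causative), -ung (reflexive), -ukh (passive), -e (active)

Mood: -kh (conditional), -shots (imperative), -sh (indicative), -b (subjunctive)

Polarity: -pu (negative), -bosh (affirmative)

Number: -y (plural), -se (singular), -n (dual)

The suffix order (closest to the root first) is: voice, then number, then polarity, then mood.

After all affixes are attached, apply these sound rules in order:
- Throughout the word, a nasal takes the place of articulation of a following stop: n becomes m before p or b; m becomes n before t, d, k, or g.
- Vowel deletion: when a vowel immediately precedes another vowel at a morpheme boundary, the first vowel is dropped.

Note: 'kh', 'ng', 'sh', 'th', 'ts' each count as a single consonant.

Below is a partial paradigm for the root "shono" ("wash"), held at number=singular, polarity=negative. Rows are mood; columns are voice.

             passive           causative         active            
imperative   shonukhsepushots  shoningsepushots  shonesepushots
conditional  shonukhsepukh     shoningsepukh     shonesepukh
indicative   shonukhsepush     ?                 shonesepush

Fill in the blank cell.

shoningsepush

Attach voice causative -ing → shonoing.
Attach number singular -se → shonoingse.
Attach polarity negative -pu → shonoingsepu.
Attach mood indicative -sh → shonoingsepush.
Nasal assimilation: no change.
Apply vowel deletion: shonoingsepush → shoningsepush.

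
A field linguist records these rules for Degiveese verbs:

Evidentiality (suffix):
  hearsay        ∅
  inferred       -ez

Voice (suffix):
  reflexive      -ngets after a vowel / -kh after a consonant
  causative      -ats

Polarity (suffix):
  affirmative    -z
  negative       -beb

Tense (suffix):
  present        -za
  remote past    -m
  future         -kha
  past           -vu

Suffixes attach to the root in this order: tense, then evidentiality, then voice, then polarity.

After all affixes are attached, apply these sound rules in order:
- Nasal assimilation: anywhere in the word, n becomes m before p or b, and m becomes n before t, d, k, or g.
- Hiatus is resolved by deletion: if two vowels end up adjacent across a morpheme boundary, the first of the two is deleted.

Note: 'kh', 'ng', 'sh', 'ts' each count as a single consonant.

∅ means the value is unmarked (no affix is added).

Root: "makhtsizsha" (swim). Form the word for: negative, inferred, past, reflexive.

Attach tense past -vu → makhtsizshavu.
Attach evidentiality inferred -ez → makhtsizshavuez.
Attach voice reflexive -kh (after consonant 'z') → makhtsizshavuezkh.
Attach polarity negative -beb → makhtsizshavuezkhbeb.
Nasal assimilation: no change.
Apply vowel deletion: makhtsizshavuezkhbeb → makhtsizshavezkhbeb.

makhtsizshavezkhbeb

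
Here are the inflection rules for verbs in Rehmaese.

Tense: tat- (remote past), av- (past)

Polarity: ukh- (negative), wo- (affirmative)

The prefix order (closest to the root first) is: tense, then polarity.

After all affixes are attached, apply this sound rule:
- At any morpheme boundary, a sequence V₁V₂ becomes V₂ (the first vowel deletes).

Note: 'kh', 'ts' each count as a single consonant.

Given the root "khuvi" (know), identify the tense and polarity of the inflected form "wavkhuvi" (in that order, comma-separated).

Segment: wo-av-khuvi.
tense: av- → past.
polarity: wo- → affirmative.

past, affirmative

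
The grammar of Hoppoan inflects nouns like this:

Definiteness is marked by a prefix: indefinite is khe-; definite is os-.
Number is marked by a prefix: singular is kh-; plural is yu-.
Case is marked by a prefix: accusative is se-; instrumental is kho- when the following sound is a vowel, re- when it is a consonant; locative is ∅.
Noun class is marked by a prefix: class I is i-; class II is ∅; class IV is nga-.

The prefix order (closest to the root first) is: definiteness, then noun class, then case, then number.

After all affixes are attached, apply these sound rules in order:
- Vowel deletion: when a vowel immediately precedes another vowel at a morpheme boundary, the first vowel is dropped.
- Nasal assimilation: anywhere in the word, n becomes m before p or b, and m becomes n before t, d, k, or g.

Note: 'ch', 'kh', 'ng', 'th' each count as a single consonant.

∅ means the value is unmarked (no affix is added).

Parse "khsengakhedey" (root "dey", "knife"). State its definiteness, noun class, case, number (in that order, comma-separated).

Segment: kh-se-nga-khe-dey.
definiteness: khe- → indefinite.
noun class: nga- → class IV.
case: se- → accusative.
number: kh- → singular.

indefinite, class IV, accusative, singular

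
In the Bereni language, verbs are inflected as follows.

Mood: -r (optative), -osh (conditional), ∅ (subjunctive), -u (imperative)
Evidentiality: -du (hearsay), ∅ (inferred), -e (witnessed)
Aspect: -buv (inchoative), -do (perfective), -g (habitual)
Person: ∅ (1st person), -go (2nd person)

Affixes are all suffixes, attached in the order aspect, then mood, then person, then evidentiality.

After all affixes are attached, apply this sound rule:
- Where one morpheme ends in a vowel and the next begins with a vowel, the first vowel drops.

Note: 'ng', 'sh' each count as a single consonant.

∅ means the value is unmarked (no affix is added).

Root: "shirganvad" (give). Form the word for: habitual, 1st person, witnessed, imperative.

shirganvadge

Attach aspect habitual -g → shirganvadg.
Attach mood imperative -u → shirganvadgu.
person = 1st person: zero marking, form stays shirganvadgu.
Attach evidentiality witnessed -e → shirganvadgue.
Apply vowel deletion: shirganvadgue → shirganvadge.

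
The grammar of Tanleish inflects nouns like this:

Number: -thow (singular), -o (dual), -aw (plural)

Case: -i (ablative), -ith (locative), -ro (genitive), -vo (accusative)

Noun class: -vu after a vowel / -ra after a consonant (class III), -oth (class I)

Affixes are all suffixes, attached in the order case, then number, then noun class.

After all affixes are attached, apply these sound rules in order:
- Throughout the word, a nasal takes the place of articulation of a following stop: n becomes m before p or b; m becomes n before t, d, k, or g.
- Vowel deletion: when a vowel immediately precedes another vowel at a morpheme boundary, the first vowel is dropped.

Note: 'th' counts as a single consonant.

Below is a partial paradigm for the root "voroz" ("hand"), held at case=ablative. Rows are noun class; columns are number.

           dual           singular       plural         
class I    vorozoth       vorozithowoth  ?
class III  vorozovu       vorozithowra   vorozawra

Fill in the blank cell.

vorozawoth

Attach case ablative -i → vorozi.
Attach number plural -aw → voroziaw.
Attach noun class class I -oth → voroziawoth.
Nasal assimilation: no change.
Apply vowel deletion: voroziawoth → vorozawoth.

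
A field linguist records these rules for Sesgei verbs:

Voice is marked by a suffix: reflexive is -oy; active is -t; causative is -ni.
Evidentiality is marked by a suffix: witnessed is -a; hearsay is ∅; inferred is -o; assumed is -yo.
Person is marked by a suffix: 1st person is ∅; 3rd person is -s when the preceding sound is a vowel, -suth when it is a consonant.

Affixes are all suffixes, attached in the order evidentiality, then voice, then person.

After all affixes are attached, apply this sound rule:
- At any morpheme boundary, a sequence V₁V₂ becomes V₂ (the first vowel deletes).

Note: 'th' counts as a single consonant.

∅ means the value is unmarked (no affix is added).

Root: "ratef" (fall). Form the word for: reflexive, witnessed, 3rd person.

Attach evidentiality witnessed -a → ratefa.
Attach voice reflexive -oy → ratefaoy.
Attach person 3rd person -suth (after consonant 'y') → ratefaoysuth.
Apply vowel deletion: ratefaoysuth → ratefoysuth.

ratefoysuth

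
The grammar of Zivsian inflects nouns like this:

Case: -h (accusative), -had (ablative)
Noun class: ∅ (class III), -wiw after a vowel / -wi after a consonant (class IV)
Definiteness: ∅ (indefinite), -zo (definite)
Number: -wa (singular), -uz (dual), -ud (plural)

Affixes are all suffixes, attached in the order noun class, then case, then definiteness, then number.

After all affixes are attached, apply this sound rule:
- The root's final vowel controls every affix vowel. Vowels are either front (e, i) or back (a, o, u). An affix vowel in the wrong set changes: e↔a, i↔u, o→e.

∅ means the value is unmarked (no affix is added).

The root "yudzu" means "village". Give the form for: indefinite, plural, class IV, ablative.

Attach noun class class IV -wiw (after vowel 'u') → yudzuwiw.
Attach case ablative -had → yudzuwiwhad.
definiteness = indefinite: zero marking, form stays yudzuwiwhad.
Attach number plural -ud → yudzuwiwhadud.
Apply vowel harmony: yudzuwiwhadud → yudzuwuwhadud.

yudzuwuwhadud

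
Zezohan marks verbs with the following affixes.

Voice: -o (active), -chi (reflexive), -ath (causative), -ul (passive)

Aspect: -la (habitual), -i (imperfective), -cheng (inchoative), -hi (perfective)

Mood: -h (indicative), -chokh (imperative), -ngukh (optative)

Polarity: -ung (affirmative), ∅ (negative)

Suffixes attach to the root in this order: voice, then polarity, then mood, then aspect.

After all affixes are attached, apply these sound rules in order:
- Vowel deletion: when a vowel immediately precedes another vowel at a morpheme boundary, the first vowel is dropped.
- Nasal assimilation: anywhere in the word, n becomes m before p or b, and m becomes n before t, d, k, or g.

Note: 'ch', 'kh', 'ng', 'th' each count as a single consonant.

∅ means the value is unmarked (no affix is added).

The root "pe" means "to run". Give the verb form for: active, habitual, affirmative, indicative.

Attach voice active -o → peo.
Attach polarity affirmative -ung → peoung.
Attach mood indicative -h → peoungh.
Attach aspect habitual -la → peounghla.
Apply vowel deletion: peounghla → punghla.
Nasal assimilation: no change.

punghla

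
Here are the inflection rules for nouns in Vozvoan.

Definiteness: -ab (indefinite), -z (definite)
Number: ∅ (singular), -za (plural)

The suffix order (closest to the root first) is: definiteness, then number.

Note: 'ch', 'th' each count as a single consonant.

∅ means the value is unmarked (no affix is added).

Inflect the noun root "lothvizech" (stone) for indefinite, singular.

Attach definiteness indefinite -ab → lothvizechab.
number = singular: zero marking, form stays lothvizechab.

lothvizechab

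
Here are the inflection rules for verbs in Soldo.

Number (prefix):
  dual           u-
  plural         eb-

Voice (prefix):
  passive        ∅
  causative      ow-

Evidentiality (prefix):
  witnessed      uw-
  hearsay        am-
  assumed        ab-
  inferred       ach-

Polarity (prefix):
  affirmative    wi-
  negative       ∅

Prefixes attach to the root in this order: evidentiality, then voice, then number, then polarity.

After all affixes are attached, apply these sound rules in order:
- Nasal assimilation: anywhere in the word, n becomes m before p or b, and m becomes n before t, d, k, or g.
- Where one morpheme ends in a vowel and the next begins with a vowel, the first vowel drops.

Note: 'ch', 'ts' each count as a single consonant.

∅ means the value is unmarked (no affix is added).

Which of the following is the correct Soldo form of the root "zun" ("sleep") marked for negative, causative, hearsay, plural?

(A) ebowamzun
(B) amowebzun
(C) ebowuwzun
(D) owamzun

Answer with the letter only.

A

Attach evidentiality hearsay am- → amzun.
Attach voice causative ow- → owamzun.
Attach number plural eb- → ebowamzun.
polarity = negative: zero marking, form stays ebowamzun.
Nasal assimilation: no change.
Vowel deletion: no change.
So the correct form is ebowamzun, option (A).
(D) owamzun is wrong: it uses dual instead of plural for number.
(B) amowebzun is wrong: it has the affixes in the wrong order.
(C) ebowuwzun is wrong: it uses witnessed instead of hearsay for evidentiality.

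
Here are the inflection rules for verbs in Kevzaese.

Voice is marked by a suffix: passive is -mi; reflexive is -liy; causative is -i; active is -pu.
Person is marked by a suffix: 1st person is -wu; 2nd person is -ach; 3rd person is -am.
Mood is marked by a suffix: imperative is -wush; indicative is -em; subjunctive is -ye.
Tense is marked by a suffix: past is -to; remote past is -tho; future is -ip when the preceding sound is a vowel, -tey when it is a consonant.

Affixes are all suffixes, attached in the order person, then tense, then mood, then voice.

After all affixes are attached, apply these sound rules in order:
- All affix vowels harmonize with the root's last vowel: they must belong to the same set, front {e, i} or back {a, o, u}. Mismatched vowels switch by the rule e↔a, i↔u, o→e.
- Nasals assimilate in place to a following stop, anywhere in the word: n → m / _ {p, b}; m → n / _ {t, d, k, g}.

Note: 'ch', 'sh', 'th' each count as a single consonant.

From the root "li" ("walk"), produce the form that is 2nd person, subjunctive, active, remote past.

liechtheyepi

Attach person 2nd person -ach → liach.
Attach tense remote past -tho → liachtho.
Attach mood subjunctive -ye → liachthoye.
Attach voice active -pu → liachthoyepu.
Apply vowel harmony: liachthoyepu → liechtheyepi.
Nasal assimilation: no change.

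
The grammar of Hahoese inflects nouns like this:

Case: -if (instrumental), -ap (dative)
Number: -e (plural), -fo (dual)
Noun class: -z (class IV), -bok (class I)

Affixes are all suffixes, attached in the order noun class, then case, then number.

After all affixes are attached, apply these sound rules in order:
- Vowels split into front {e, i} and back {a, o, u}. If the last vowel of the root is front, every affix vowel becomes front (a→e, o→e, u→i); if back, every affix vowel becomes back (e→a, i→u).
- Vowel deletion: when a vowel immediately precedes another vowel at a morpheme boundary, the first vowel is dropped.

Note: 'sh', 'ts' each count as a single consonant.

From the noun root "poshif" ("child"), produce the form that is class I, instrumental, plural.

poshifbekife

Attach noun class class I -bok → poshifbok.
Attach case instrumental -if → poshifbokif.
Attach number plural -e → poshifbokife.
Apply vowel harmony: poshifbokife → poshifbekife.
Vowel deletion: no change.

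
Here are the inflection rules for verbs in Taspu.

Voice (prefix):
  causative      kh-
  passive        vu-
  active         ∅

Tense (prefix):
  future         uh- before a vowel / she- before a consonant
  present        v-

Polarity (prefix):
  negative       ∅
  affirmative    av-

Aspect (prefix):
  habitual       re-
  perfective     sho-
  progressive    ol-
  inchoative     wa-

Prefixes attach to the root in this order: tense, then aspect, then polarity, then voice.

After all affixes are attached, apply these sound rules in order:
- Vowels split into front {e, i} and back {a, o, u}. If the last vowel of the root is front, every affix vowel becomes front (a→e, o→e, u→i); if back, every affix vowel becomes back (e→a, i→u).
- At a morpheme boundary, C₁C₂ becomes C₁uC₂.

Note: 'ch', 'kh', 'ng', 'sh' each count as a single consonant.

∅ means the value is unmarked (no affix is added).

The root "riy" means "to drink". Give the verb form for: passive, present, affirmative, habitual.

vievurevuriy

Attach tense present v- → vriy.
Attach aspect habitual re- → revriy.
Attach polarity affirmative av- → avrevriy.
Attach voice passive vu- → vuavrevriy.
Apply vowel harmony: vuavrevriy → vievrevriy.
Apply epenthesis: vievrevriy → vievurevuriy.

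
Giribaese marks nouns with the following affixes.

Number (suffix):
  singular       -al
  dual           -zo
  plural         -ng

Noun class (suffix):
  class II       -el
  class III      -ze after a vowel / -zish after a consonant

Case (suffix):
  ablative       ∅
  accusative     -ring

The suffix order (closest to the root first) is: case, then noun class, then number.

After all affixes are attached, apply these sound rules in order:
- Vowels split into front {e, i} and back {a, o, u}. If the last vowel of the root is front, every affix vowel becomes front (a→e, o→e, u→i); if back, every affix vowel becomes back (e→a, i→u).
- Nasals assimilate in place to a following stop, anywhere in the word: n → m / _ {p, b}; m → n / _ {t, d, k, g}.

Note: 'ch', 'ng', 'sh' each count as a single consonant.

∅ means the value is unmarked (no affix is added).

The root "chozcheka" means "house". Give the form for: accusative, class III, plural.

chozchekarungzushng

Attach case accusative -ring → chozchekaring.
Attach noun class class III -zish (after consonant 'ng') → chozchekaringzish.
Attach number plural -ng → chozchekaringzishng.
Apply vowel harmony: chozchekaringzishng → chozchekarungzushng.
Nasal assimilation: no change.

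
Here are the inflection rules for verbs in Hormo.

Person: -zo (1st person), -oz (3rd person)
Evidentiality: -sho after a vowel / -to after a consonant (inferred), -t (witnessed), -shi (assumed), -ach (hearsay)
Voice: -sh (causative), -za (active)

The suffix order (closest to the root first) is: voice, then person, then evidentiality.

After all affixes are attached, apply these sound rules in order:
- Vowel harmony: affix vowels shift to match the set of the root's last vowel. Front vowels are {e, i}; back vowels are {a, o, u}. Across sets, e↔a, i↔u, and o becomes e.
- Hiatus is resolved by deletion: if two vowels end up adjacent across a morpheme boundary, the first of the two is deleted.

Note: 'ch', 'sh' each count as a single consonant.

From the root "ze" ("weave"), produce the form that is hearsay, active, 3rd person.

zezezech

Attach voice active -za → zeza.
Attach person 3rd person -oz → zezaoz.
Attach evidentiality hearsay -ach → zezaozach.
Apply vowel harmony: zezaozach → zezeezech.
Apply vowel deletion: zezeezech → zezezech.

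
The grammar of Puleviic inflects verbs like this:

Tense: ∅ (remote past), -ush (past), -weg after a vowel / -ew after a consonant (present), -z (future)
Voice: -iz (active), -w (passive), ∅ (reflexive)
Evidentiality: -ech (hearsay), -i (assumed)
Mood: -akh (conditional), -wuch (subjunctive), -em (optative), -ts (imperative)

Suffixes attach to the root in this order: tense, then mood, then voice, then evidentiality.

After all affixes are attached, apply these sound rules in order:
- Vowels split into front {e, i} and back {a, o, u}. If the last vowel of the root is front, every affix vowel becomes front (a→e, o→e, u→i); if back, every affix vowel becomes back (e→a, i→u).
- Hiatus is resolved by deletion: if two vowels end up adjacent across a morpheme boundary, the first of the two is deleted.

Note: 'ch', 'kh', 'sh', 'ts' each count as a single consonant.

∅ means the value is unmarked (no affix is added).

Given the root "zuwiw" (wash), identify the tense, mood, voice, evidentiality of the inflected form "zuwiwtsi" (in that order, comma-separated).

Segment: zuwiw-ts-i.
tense: ∅ → remote past.
mood: -ts → imperative.
voice: ∅ → reflexive.
evidentiality: -i → assumed.

remote past, imperative, reflexive, assumed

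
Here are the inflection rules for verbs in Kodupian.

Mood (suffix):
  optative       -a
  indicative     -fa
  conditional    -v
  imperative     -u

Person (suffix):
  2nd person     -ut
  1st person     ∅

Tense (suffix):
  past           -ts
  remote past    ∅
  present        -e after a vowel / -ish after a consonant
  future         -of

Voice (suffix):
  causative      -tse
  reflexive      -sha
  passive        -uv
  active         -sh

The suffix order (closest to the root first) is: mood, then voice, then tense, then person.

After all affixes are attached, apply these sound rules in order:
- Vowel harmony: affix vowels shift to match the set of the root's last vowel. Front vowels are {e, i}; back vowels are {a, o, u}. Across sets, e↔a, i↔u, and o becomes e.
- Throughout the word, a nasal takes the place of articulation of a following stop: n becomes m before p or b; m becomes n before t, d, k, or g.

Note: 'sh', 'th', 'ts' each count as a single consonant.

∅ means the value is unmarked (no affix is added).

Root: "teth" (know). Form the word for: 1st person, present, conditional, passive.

tethvivish

Attach mood conditional -v → tethv.
Attach voice passive -uv → tethvuv.
Attach tense present -ish (after consonant 'v') → tethvuvish.
person = 1st person: zero marking, form stays tethvuvish.
Apply vowel harmony: tethvuvish → tethvivish.
Nasal assimilation: no change.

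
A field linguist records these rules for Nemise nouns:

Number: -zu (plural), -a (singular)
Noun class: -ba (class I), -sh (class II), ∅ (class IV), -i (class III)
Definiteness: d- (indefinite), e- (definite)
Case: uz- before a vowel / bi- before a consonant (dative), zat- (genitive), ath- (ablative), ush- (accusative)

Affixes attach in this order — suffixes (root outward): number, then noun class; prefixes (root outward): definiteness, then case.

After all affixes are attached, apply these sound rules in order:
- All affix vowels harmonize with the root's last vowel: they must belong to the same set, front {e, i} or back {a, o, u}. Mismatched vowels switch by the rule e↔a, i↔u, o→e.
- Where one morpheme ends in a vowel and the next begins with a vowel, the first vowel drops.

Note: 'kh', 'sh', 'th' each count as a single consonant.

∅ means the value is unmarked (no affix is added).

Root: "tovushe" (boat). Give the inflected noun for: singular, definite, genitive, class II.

Attach number singular -a → tovushea.
Attach definiteness definite e- → etovushea.
Attach noun class class II -sh → etovusheash.
Attach case genitive zat- → zatetovusheash.
Apply vowel harmony: zatetovusheash → zetetovusheesh.
Apply vowel deletion: zetetovusheesh → zetetovushesh.

zetetovushesh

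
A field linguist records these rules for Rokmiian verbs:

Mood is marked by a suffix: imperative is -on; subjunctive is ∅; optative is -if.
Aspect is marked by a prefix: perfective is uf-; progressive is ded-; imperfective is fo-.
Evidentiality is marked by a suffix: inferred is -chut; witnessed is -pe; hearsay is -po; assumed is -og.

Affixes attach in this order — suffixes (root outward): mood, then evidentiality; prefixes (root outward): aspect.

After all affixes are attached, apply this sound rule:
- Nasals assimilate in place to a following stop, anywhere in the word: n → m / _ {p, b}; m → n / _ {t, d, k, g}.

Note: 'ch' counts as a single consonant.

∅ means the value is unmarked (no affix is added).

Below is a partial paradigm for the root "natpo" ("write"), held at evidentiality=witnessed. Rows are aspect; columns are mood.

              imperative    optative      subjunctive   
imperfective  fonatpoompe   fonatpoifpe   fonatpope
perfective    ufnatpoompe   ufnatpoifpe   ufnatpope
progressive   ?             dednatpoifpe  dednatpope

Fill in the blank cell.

Attach aspect progressive ded- → dednatpo.
Attach mood imperative -on → dednatpoon.
Attach evidentiality witnessed -pe → dednatpoonpe.
Apply nasal assimilation: dednatpoonpe → dednatpoompe.

dednatpoompe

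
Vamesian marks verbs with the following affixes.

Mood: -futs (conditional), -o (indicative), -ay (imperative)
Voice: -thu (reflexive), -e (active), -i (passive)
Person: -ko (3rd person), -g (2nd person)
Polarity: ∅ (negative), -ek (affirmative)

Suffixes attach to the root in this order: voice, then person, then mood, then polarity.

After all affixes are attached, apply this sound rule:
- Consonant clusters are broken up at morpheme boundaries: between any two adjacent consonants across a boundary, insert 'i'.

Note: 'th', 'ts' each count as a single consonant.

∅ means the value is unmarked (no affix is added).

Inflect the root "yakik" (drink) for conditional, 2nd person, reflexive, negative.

yakikithugifuts

Attach voice reflexive -thu → yakikthu.
Attach person 2nd person -g → yakikthug.
Attach mood conditional -futs → yakikthugfuts.
polarity = negative: zero marking, form stays yakikthugfuts.
Apply epenthesis: yakikthugfuts → yakikithugifuts.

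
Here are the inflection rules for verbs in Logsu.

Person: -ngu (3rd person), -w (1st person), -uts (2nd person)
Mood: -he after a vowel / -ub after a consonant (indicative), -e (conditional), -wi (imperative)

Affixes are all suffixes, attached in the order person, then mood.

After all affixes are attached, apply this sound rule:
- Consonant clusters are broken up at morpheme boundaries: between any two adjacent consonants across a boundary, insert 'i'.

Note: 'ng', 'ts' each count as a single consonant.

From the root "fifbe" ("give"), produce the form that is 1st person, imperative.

fifbewiwi

Attach person 1st person -w → fifbew.
Attach mood imperative -wi → fifbewwi.
Apply epenthesis: fifbewwi → fifbewiwi.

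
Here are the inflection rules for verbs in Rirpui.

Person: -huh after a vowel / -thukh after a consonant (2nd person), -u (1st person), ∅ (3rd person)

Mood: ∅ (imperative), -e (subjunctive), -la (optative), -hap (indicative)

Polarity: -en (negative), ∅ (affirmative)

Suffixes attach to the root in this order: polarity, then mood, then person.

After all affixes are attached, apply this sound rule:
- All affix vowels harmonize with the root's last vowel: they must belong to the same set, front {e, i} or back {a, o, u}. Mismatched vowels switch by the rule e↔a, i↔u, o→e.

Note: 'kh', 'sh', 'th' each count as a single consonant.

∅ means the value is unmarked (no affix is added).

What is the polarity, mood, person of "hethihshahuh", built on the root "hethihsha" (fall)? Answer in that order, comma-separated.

affirmative, imperative, 2nd person

Segment: hethihsha-huh.
polarity: ∅ → affirmative.
mood: ∅ → imperative.
person: -huh/thukh → 2nd person.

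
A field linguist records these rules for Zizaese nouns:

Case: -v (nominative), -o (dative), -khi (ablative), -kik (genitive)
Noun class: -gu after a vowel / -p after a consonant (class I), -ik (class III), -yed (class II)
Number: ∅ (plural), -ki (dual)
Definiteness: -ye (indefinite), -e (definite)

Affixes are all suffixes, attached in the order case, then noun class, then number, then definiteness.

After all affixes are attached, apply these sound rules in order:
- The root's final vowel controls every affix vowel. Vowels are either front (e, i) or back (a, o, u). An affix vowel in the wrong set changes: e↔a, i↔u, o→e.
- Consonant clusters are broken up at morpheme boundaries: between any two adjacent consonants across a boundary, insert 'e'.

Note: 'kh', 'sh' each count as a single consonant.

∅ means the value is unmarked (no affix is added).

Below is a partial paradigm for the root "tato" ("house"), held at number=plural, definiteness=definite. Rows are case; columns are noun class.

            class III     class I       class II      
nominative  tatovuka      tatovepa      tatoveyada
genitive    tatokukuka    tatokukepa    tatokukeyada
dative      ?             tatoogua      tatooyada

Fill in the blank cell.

tatoouka

Attach case dative -o → tatoo.
Attach noun class class III -ik → tatooik.
number = plural: zero marking, form stays tatooik.
Attach definiteness definite -e → tatooike.
Apply vowel harmony: tatooike → tatoouka.
Epenthesis: no change.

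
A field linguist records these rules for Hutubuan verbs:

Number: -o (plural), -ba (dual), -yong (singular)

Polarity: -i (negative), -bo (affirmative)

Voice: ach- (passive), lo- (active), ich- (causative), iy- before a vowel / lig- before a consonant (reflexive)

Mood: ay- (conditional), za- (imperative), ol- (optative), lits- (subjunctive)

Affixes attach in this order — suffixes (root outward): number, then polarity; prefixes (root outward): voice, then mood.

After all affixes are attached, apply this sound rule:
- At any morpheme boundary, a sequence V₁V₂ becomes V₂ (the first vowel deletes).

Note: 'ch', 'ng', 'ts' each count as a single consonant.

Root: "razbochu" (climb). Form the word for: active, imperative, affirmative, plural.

zalorazbochobo

Attach voice active lo- → lorazbochu.
Attach number plural -o → lorazbochuo.
Attach mood imperative za- → zalorazbochuo.
Attach polarity affirmative -bo → zalorazbochuobo.
Apply vowel deletion: zalorazbochuobo → zalorazbochobo.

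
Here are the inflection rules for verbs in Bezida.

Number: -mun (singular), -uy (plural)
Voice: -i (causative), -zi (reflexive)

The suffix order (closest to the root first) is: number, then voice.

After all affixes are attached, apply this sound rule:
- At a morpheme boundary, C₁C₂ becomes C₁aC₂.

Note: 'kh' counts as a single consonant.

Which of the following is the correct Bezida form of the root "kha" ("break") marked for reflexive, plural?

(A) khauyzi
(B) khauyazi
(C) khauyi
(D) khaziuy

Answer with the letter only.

Attach number plural -uy → khauy.
Attach voice reflexive -zi → khauyzi.
Apply epenthesis: khauyzi → khauyazi.
So the correct form is khauyazi, option (B).
(C) khauyi is wrong: it uses causative instead of reflexive for voice.
(A) khauyzi is wrong: it fails to apply the sound rule(s).
(D) khaziuy is wrong: it has the affixes in the wrong order.

B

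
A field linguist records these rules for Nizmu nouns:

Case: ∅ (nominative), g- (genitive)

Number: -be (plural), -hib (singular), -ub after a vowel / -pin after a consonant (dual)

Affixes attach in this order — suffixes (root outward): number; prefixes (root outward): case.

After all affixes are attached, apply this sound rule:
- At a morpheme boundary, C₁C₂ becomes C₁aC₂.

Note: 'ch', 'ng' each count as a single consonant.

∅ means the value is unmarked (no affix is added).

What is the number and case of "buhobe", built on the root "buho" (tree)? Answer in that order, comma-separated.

Segment: buho-be.
number: -be → plural.
case: ∅ → nominative.

plural, nominative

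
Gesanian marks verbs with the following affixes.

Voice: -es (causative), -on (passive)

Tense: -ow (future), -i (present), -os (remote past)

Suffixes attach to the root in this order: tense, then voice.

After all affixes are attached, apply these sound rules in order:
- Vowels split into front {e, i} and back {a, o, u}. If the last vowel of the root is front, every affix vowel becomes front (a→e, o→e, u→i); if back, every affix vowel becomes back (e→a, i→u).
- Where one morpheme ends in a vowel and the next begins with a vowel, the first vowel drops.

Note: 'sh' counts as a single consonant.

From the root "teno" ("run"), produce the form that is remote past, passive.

tenoson

Attach tense remote past -os → tenoos.
Attach voice passive -on → tenooson.
Vowel harmony: no change.
Apply vowel deletion: tenooson → tenoson.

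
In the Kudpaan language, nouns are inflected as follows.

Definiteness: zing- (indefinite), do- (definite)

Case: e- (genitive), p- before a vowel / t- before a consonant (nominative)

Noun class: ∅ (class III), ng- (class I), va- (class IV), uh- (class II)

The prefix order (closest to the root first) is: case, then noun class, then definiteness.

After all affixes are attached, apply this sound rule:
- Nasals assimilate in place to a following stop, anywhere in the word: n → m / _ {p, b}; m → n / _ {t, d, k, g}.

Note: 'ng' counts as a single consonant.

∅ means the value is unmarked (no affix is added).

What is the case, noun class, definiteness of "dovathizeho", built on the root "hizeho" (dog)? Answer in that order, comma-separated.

nominative, class IV, definite

Segment: do-va-t-hizeho.
case: p/t- → nominative.
noun class: va- → class IV.
definiteness: do- → definite.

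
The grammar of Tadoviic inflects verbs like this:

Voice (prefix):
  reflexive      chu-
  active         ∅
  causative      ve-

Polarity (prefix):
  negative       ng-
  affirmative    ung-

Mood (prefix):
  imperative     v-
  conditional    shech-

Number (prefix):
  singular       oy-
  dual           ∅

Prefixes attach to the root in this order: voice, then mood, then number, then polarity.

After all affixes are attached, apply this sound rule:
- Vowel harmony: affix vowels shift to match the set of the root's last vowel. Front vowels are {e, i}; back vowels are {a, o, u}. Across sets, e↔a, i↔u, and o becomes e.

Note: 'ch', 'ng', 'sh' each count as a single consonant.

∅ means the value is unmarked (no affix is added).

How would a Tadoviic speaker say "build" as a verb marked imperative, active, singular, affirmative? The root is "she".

voice = active: zero marking, form stays she.
Attach mood imperative v- → vshe.
Attach number singular oy- → oyvshe.
Attach polarity affirmative ung- → ungoyvshe.
Apply vowel harmony: ungoyvshe → ingeyvshe.

ingeyvshe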